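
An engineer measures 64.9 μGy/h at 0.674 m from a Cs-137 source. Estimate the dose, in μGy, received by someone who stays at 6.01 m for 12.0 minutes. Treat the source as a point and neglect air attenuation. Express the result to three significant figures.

0.163 μGy

Intensity scales as (d₁/d₂)², so rate at 6.01 m:
64.9 × (0.674/6.01)² = 64.9 × 0.01258 = 0.8164 μGy/h.
Dose = rate × time = 0.8164 μGy/h × 0.2000 h = 0.1633 μGy.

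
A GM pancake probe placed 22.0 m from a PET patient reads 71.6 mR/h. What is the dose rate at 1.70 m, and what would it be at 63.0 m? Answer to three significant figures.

Using I₁d₁² = I₂d₂²,
At 1.70 m: (22.0/1.70)² = 167.5, so 71.6 × 167.5 = 11990 mR/h
At 63.0 m: (1.70/63.0)² = 0.0007281, so 11990 × 0.0007281 = 8.730 mR/h.

12000 mR/h; 8.73 mR/h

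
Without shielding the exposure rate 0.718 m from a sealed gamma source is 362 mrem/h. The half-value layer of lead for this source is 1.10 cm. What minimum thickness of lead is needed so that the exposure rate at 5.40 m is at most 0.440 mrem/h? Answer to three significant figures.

At 5.40 m, distance alone gives 362 × (0.718/5.40)² = 362 × 0.01768 = 6.400 mrem/h.
Further attenuation needed: 6.400/0.440 = 14.55.
n = log₂(14.55) = 3.863 half-value layers.
Thickness = 3.863 × 1.10 cm = 4.249 cm.

4.25 cm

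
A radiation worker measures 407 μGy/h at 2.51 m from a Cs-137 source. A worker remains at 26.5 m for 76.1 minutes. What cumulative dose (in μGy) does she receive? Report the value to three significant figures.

4.63 μGy

By the inverse-square law, rate at 26.5 m:
(2.51/26.5)² = 0.008971, so 407 × 0.008971 = 3.651 μGy/h.
Dose = rate × time = 3.651 μGy/h × 1.268 h = 4.629 μGy.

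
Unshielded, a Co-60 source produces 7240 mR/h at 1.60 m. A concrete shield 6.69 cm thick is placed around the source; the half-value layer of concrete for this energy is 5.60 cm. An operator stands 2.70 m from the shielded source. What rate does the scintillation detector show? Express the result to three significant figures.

Distance alone: (1.60/2.70)² = 0.3512, so 7240 × 0.3512 = 2543 mR/h.
Shield: 6.69/5.60 = 1.195 half-value layers → attenuation 2^(−1.195) = 0.4368.
Combined: 2543 × 0.4368 = 1111 mR/h.

1110 mR/h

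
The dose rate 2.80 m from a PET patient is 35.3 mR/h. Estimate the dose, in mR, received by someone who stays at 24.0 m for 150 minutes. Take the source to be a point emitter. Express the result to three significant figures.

1.20 mR

Applying the 1/r² law, rate at 24.0 m:
35.3 × (2.80/24.0)² = 35.3 × 0.01361 = 0.4804 mR/h.
Dose = rate × time = 0.4804 mR/h × 2.500 h = 1.201 mR.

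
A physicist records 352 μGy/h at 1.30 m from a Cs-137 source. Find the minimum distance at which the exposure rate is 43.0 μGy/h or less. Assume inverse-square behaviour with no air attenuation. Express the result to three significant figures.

3.72 m

Applying the 1/r² law, d₂ = d₁·√(I₁/I₂).
I₁/I₂ = 352/43.0 = 8.186, so d₂ = 1.30 × √8.186 = 3.719 m.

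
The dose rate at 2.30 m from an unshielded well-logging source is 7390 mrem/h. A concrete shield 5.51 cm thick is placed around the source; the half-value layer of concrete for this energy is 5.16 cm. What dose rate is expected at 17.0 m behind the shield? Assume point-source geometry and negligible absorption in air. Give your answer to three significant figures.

Distance alone: (2.30/17.0)² = 0.01830, so 7390 × 0.01830 = 135.2 mrem/h.
Shield: 5.51/5.16 = 1.068 half-value layers → attenuation 2^(−1.068) = 0.4770.
Combined: 135.2 × 0.4770 = 64.49 mrem/h.

64.5 mrem/h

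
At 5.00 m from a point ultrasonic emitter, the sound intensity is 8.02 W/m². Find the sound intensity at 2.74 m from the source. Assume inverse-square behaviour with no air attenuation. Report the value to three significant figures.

26.7 W/m²

By the inverse-square law, the rate at 2.74 m is
8.02 × (5.00/2.74)² = 8.02 × 3.330 = 26.71 W/m².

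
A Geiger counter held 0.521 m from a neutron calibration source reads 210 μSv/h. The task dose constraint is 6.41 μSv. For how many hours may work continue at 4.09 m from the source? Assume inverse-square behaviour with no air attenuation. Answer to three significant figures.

1.88 h

By the inverse-square law, rate at 4.09 m:
210 × (0.521/4.09)² = 210 × 0.01623 = 3.408 μSv/h.
Stay time = 6.41 μSv ÷ 3.408 μSv/h = 1.881 h.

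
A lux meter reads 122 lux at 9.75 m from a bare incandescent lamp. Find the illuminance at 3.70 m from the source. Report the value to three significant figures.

Applying the 1/r² law, the rate at 3.70 m is
122 × (9.75/3.70)² = 122 × 6.944 = 847.2 lux.

847 lux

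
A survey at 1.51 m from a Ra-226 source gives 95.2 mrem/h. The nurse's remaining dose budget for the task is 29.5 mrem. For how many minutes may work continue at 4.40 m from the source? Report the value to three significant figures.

Using I₁d₁² = I₂d₂², rate at 4.40 m:
95.2 × (1.51/4.40)² = 95.2 × 0.1178 = 11.21 mrem/h.
Stay time = 29.5 mrem ÷ 11.21 mrem/h = 2.632 h = 157.9 min.

158 min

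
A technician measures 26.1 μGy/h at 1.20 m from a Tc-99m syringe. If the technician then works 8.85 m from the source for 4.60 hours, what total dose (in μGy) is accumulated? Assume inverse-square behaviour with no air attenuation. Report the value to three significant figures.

Applying the 1/r² law, rate at 8.85 m:
(1.20/8.85)² = 0.01839, so 26.1 × 0.01839 = 0.4800 μGy/h.
Dose = rate × time = 0.4800 μGy/h × 4.600 h = 2.208 μGy.

2.21 μGy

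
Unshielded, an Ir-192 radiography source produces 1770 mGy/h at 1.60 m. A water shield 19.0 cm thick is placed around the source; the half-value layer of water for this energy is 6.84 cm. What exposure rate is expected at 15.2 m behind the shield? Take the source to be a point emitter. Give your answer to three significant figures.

2.86 mGy/h

Distance alone: (1.60/15.2)² = 0.01108, so 1770 × 0.01108 = 19.61 mGy/h.
Shield: 19.0/6.84 = 2.778 half-value layers → attenuation 2^(−2.778) = 0.1458.
Combined: 19.61 × 0.1458 = 2.859 mGy/h.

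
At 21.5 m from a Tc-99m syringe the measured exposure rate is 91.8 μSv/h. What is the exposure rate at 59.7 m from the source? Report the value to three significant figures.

Since intensity falls as 1/r², scaling from 21.5 m to 59.7 m:
91.8 × (21.5/59.7)² = 91.8 × 0.1297 = 11.91 μSv/h.

11.9 μSv/h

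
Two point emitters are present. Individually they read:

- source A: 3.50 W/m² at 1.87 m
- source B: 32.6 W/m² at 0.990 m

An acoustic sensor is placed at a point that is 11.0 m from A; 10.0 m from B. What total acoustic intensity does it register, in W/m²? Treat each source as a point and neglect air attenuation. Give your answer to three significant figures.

0.421 W/m²

Each source contributes Iᵢ·(dᵢ/rᵢ)²; contributions add.
A: 3.50 × (1.87/11.0)² = 0.1012 W/m²
B: 32.6 × (0.990/10.0)² = 0.3195 W/m²
Total = 0.1012 + 0.3195 = 0.4207 W/m².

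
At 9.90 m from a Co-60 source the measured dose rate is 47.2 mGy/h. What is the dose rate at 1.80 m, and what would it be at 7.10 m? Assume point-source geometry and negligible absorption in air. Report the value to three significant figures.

1430 mGy/h; 91.8 mGy/h

Since intensity falls as 1/r²,
At 1.80 m: (9.90/1.80)² = 30.25, so 47.2 × 30.25 = 1428 mGy/h
At 7.10 m: (1.80/7.10)² = 0.06427, so 1428 × 0.06427 = 91.78 mGy/h.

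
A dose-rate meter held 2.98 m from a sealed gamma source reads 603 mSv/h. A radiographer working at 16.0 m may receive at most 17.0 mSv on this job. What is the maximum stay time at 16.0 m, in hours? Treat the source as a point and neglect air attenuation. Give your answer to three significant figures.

By the inverse-square law, rate at 16.0 m:
603 × (2.98/16.0)² = 603 × 0.03469 = 20.92 mSv/h.
Stay time = 17.0 mSv ÷ 20.92 mSv/h = 0.8126 h.

0.813 h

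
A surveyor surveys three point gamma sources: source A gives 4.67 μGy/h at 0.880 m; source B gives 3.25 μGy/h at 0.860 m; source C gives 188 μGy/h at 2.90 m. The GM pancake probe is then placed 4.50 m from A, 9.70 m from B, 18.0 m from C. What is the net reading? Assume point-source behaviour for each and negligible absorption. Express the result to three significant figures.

Each source contributes Iᵢ·(dᵢ/rᵢ)²; contributions add.
A: 4.67 × (0.880/4.50)² = 0.1786 μGy/h
B: 3.25 × (0.860/9.70)² = 0.02555 μGy/h
C: 188 × (2.90/18.0)² = 4.880 μGy/h
Total = 0.1786 + 0.02555 + 4.880 = 5.084 μGy/h.

5.08 μGy/h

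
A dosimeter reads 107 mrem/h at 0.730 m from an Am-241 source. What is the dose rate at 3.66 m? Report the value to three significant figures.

4.26 mrem/h

Applying the 1/r² law, the rate at 3.66 m is
(0.730/3.66)² = 0.03978, so 107 × 0.03978 = 4.256 mrem/h.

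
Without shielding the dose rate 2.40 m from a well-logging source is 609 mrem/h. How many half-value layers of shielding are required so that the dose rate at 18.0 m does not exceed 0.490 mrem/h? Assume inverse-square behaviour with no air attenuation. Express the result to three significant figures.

At 18.0 m, distance alone gives 609 × (2.40/18.0)² = 609 × 0.01778 = 10.83 mrem/h.
Further attenuation needed: 10.83/0.490 = 22.10.
n = log₂(22.10) = 4.466 half-value layers.

4.47 half-value layers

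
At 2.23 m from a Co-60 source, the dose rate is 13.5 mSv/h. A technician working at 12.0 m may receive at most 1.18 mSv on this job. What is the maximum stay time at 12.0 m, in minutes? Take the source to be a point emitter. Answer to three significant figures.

Using I₁d₁² = I₂d₂², rate at 12.0 m:
(2.23/12.0)² = 0.03453, so 13.5 × 0.03453 = 0.4662 mSv/h.
Stay time = 1.18 mSv ÷ 0.4662 mSv/h = 2.531 h = 151.9 min.

152 min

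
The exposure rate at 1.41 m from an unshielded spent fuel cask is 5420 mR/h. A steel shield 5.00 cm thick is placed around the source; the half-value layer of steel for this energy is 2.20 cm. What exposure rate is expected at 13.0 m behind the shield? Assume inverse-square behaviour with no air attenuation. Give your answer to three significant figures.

Distance alone: (1.41/13.0)² = 0.01176, so 5420 × 0.01176 = 63.74 mR/h.
Shield: 5.00/2.20 = 2.273 half-value layers → attenuation 2^(−2.273) = 0.2069.
Combined: 63.74 × 0.2069 = 13.19 mR/h.

13.2 mR/h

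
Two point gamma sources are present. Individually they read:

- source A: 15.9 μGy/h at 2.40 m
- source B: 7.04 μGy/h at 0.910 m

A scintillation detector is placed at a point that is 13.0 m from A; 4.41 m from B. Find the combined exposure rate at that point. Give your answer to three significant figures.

Each source contributes Iᵢ·(dᵢ/rᵢ)²; contributions add.
A: 15.9 × (2.40/13.0)² = 0.5419 μGy/h
B: 7.04 × (0.910/4.41)² = 0.2998 μGy/h
Total = 0.5419 + 0.2998 = 0.8417 μGy/h.

0.842 μGy/h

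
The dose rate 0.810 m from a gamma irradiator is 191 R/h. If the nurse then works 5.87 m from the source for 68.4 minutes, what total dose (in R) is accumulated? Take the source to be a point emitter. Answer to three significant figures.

Intensity scales as (d₁/d₂)², so rate at 5.87 m:
191 × (0.810/5.87)² = 191 × 0.01904 = 3.637 R/h.
Dose = rate × time = 3.637 R/h × 1.140 h = 4.146 R.

4.15 R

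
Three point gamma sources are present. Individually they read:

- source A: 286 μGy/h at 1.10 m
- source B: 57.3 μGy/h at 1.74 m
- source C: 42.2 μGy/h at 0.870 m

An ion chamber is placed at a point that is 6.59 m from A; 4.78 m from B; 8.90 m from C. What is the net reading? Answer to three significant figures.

16.0 μGy/h

By superposition, sum each source's inverse-square contribution:
A: 286 × (1.10/6.59)² = 7.969 μGy/h
B: 57.3 × (1.74/4.78)² = 7.593 μGy/h
C: 42.2 × (0.870/8.90)² = 0.4032 μGy/h
Total = 7.969 + 7.593 + 0.4032 = 15.97 μGy/h.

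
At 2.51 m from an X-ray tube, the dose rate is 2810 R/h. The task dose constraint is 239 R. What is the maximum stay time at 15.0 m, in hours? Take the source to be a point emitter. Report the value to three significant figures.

3.04 h

Using I₁d₁² = I₂d₂², rate at 15.0 m:
(2.51/15.0)² = 0.02800, so 2810 × 0.02800 = 78.68 R/h.
Stay time = 239 R ÷ 78.68 R/h = 3.038 h.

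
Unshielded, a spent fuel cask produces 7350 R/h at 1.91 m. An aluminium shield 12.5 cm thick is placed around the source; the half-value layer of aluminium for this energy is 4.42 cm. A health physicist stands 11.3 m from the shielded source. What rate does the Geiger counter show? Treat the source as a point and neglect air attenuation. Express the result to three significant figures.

Distance alone: 7350 × (1.91/11.3)² = 7350 × 0.02857 = 210.0 R/h.
Shield: 12.5/4.42 = 2.828 half-value layers → attenuation 2^(−2.828) = 0.1408.
Combined: 210.0 × 0.1408 = 29.57 R/h.

29.6 R/h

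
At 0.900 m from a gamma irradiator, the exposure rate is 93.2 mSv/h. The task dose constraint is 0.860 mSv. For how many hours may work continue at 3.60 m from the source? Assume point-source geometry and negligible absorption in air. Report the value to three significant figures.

0.148 h

Intensity scales as (d₁/d₂)², so rate at 3.60 m:
93.2 × (0.900/3.60)² = 93.2 × 0.06250 = 5.825 mSv/h.
Stay time = 0.860 mSv ÷ 5.825 mSv/h = 0.1476 h.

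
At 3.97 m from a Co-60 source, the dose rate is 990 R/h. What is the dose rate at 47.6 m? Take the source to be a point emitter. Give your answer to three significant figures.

By the inverse-square law, the rate at 47.6 m is
(3.97/47.6)² = 0.006956, so 990 × 0.006956 = 6.886 R/h.

6.89 R/h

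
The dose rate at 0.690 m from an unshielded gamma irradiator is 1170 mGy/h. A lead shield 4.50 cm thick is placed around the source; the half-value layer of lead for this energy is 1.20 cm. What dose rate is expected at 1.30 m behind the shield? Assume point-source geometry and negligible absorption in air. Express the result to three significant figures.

24.5 mGy/h

Distance alone: (0.690/1.30)² = 0.2817, so 1170 × 0.2817 = 329.6 mGy/h.
Shield: 4.50/1.20 = 3.750 half-value layers → attenuation 2^(−3.750) = 0.07433.
Combined: 329.6 × 0.07433 = 24.50 mGy/h.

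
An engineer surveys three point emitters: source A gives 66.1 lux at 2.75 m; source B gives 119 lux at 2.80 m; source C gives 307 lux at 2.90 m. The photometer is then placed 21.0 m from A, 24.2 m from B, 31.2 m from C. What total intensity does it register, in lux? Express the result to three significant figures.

Each source contributes Iᵢ·(dᵢ/rᵢ)²; contributions add.
A: 66.1 × (2.75/21.0)² = 1.134 lux
B: 119 × (2.80/24.2)² = 1.593 lux
C: 307 × (2.90/31.2)² = 2.652 lux
Total = 1.134 + 1.593 + 2.652 = 5.379 lux.

5.38 lux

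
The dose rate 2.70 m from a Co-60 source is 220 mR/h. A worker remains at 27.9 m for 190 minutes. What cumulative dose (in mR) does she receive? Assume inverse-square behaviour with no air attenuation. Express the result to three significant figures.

Intensity scales as (d₁/d₂)², so rate at 27.9 m:
(2.70/27.9)² = 0.009365, so 220 × 0.009365 = 2.060 mR/h.
Dose = rate × time = 2.060 mR/h × 3.167 h = 6.524 mR.

6.52 mR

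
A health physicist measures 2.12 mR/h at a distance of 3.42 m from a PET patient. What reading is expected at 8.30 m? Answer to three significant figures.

Since intensity falls as 1/r², the rate at 8.30 m is
(3.42/8.30)² = 0.1698, so 2.12 × 0.1698 = 0.3600 mR/h.

0.360 mR/h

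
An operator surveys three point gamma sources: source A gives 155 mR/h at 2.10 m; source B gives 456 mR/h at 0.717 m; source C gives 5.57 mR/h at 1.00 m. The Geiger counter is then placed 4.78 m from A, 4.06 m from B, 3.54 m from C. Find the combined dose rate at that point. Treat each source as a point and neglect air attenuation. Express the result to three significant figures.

44.6 mR/h

By superposition, sum each source's inverse-square contribution:
A: 155 × (2.10/4.78)² = 29.92 mR/h
B: 456 × (0.717/4.06)² = 14.22 mR/h
C: 5.57 × (1.00/3.54)² = 0.4445 mR/h
Total = 29.92 + 14.22 + 0.4445 = 44.58 mR/h.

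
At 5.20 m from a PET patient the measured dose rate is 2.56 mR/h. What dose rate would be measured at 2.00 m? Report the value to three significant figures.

Applying the 1/r² law, scaling from 5.20 m to 2.00 m:
2.56 × (5.20/2.00)² = 2.56 × 6.760 = 17.31 mR/h.

17.3 mR/h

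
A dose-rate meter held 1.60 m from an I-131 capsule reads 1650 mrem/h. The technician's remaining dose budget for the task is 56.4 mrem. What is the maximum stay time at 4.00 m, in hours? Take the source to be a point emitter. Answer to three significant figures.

Since intensity falls as 1/r², rate at 4.00 m:
1650 × (1.60/4.00)² = 1650 × 0.1600 = 264.0 mrem/h.
Stay time = 56.4 mrem ÷ 264.0 mrem/h = 0.2136 h.

0.214 h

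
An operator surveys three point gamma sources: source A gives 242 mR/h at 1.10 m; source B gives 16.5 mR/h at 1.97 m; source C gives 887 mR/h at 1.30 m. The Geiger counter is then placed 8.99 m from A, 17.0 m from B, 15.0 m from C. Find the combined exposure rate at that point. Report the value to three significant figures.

10.5 mR/h

Each source contributes Iᵢ·(dᵢ/rᵢ)²; contributions add.
A: 242 × (1.10/8.99)² = 3.623 mR/h
B: 16.5 × (1.97/17.0)² = 0.2216 mR/h
C: 887 × (1.30/15.0)² = 6.662 mR/h
Total = 3.623 + 0.2216 + 6.662 = 10.51 mR/h.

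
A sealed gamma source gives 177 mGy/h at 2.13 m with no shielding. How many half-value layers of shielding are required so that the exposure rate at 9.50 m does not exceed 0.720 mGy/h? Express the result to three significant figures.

At 9.50 m, distance alone gives (2.13/9.50)² = 0.05027, so 177 × 0.05027 = 8.898 mGy/h.
Further attenuation needed: 8.898/0.720 = 12.36.
n = log₂(12.36) = 3.628 half-value layers.

3.63 half-value layers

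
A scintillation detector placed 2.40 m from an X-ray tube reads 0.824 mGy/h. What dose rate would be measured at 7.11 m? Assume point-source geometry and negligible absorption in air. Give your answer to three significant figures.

0.0939 mGy/h

Applying the 1/r² law, scaling from 2.40 m to 7.11 m:
0.824 × (2.40/7.11)² = 0.824 × 0.1139 = 0.09385 mGy/h.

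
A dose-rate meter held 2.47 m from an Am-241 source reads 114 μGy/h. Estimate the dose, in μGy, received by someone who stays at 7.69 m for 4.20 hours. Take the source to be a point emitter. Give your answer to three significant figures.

By the inverse-square law, rate at 7.69 m:
(2.47/7.69)² = 0.1032, so 114 × 0.1032 = 11.76 μGy/h.
Dose = rate × time = 11.76 μGy/h × 4.200 h = 49.39 μGy.

49.4 μGy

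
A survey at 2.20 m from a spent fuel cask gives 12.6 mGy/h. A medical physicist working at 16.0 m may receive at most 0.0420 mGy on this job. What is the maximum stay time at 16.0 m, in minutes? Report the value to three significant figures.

10.6 min

Since intensity falls as 1/r², rate at 16.0 m:
12.6 × (2.20/16.0)² = 12.6 × 0.01891 = 0.2383 mGy/h.
Stay time = 0.0420 mGy ÷ 0.2383 mGy/h = 0.1762 h = 10.57 min.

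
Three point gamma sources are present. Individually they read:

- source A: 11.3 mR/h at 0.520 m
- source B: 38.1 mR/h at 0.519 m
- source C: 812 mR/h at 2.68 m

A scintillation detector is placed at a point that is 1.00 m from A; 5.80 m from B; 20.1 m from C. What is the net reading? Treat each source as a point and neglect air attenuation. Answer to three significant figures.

Each source contributes Iᵢ·(dᵢ/rᵢ)²; contributions add.
A: 11.3 × (0.520/1.00)² = 3.056 mR/h
B: 38.1 × (0.519/5.80)² = 0.3051 mR/h
C: 812 × (2.68/20.1)² = 14.44 mR/h
Total = 3.056 + 0.3051 + 14.44 = 17.80 mR/h.

17.8 mR/h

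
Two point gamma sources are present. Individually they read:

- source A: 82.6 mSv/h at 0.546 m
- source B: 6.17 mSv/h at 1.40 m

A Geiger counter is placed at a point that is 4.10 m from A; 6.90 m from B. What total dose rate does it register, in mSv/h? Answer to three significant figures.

By superposition, sum each source's inverse-square contribution:
A: 82.6 × (0.546/4.10)² = 1.465 mSv/h
B: 6.17 × (1.40/6.90)² = 0.2540 mSv/h
Total = 1.465 + 0.2540 = 1.719 mSv/h.

1.72 mSv/h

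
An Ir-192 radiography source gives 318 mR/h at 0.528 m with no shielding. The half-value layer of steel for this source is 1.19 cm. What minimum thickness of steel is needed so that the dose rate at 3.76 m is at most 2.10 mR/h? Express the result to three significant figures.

1.88 cm

At 3.76 m, distance alone gives 318 × (0.528/3.76)² = 318 × 0.01972 = 6.271 mR/h.
Further attenuation needed: 6.271/2.10 = 2.986.
n = log₂(2.986) = 1.578 half-value layers.
Thickness = 1.578 × 1.19 cm = 1.878 cm.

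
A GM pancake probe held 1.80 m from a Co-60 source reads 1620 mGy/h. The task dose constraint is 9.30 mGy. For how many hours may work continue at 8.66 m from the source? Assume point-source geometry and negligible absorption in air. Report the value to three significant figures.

Using I₁d₁² = I₂d₂², rate at 8.66 m:
1620 × (1.80/8.66)² = 1620 × 0.04320 = 69.98 mGy/h.
Stay time = 9.30 mGy ÷ 69.98 mGy/h = 0.1329 h.

0.133 h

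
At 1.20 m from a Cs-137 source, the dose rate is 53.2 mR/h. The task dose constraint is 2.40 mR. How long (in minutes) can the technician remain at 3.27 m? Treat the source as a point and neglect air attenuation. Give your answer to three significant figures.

Applying the 1/r² law, rate at 3.27 m:
53.2 × (1.20/3.27)² = 53.2 × 0.1347 = 7.166 mR/h.
Stay time = 2.40 mR ÷ 7.166 mR/h = 0.3349 h = 20.09 min.

20.1 min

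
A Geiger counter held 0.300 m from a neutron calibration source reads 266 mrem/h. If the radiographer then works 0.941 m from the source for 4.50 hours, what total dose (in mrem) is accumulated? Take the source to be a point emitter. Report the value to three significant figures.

Intensity scales as (d₁/d₂)², so rate at 0.941 m:
(0.300/0.941)² = 0.1016, so 266 × 0.1016 = 27.03 mrem/h.
Dose = rate × time = 27.03 mrem/h × 4.500 h = 121.6 mrem.

122 mrem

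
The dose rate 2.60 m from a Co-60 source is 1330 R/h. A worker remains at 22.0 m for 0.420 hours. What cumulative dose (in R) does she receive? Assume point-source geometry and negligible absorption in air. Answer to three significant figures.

Intensity scales as (d₁/d₂)², so rate at 22.0 m:
(2.60/22.0)² = 0.01397, so 1330 × 0.01397 = 18.58 R/h.
Dose = rate × time = 18.58 R/h × 0.4200 h = 7.804 R.

7.80 R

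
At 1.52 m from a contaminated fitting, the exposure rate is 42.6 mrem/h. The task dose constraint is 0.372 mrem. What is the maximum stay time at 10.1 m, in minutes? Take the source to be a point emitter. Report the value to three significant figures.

23.1 min

Applying the 1/r² law, rate at 10.1 m:
42.6 × (1.52/10.1)² = 42.6 × 0.02265 = 0.9649 mrem/h.
Stay time = 0.372 mrem ÷ 0.9649 mrem/h = 0.3855 h = 23.13 min.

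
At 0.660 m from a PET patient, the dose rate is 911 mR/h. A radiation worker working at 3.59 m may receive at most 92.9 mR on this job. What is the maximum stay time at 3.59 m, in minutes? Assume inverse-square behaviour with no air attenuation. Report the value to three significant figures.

Since intensity falls as 1/r², rate at 3.59 m:
911 × (0.660/3.59)² = 911 × 0.03380 = 30.79 mR/h.
Stay time = 92.9 mR ÷ 30.79 mR/h = 3.017 h = 181.0 min.

181 min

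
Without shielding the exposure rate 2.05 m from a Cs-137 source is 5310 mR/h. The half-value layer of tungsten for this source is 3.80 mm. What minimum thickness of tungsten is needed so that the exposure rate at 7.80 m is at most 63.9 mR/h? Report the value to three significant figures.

At 7.80 m, distance alone gives 5310 × (2.05/7.80)² = 5310 × 0.06907 = 366.8 mR/h.
Further attenuation needed: 366.8/63.9 = 5.740.
n = log₂(5.740) = 2.521 half-value layers.
Thickness = 2.521 × 3.80 mm = 9.580 mm.

9.58 mm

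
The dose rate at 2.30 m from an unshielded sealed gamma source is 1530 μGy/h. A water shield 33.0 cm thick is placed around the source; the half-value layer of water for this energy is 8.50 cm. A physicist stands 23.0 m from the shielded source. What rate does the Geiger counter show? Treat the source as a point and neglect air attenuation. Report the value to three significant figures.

1.04 μGy/h

Distance alone: (2.30/23.0)² = 0.01000, so 1530 × 0.01000 = 15.30 μGy/h.
Shield: 33.0/8.50 = 3.882 half-value layers → attenuation 2^(−3.882) = 0.06783.
Combined: 15.30 × 0.06783 = 1.038 μGy/h.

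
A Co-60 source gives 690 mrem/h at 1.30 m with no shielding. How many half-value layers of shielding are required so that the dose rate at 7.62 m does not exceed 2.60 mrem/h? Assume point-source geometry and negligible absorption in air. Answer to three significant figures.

2.95 half-value layers

At 7.62 m, distance alone gives 690 × (1.30/7.62)² = 690 × 0.02911 = 20.09 mrem/h.
Further attenuation needed: 20.09/2.60 = 7.727.
n = log₂(7.727) = 2.950 half-value layers.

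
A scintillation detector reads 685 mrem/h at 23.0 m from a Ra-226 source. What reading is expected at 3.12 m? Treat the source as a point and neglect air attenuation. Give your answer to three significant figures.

By the inverse-square law, the rate at 3.12 m is
685 × (23.0/3.12)² = 685 × 54.34 = 37220 mrem/h.

37200 mrem/h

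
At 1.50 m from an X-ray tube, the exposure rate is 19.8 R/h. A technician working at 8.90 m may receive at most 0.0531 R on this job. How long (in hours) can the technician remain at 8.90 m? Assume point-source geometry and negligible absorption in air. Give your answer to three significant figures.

By the inverse-square law, rate at 8.90 m:
(1.50/8.90)² = 0.02841, so 19.8 × 0.02841 = 0.5625 R/h.
Stay time = 0.0531 R ÷ 0.5625 R/h = 0.09440 h.

0.0944 h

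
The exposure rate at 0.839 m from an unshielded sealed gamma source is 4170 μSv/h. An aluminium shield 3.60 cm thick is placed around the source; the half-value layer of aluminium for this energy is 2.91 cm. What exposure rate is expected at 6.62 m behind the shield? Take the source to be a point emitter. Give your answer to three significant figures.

Distance alone: (0.839/6.62)² = 0.01606, so 4170 × 0.01606 = 66.97 μSv/h.
Shield: 3.60/2.91 = 1.237 half-value layers → attenuation 2^(−1.237) = 0.4243.
Combined: 66.97 × 0.4243 = 28.42 μSv/h.

28.4 μSv/h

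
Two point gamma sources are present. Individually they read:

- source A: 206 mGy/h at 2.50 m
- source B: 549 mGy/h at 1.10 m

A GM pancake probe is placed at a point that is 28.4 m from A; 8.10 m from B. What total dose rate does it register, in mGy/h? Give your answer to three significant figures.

Each source contributes Iᵢ·(dᵢ/rᵢ)²; contributions add.
A: 206 × (2.50/28.4)² = 1.596 mGy/h
B: 549 × (1.10/8.10)² = 10.12 mGy/h
Total = 1.596 + 10.12 = 11.72 mGy/h.

11.7 mGy/h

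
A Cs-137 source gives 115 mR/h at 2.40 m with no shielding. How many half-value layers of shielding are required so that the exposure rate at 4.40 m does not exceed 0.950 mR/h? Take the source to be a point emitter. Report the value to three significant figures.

5.17 half-value layers

At 4.40 m, distance alone gives 115 × (2.40/4.40)² = 115 × 0.2975 = 34.21 mR/h.
Further attenuation needed: 34.21/0.950 = 36.01.
n = log₂(36.01) = 5.170 half-value layers.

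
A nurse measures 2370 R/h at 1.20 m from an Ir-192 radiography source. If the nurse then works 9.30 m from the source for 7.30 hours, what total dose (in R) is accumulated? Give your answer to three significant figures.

288 R

Intensity scales as (d₁/d₂)², so rate at 9.30 m:
2370 × (1.20/9.30)² = 2370 × 0.01665 = 39.46 R/h.
Dose = rate × time = 39.46 R/h × 7.300 h = 288.1 R.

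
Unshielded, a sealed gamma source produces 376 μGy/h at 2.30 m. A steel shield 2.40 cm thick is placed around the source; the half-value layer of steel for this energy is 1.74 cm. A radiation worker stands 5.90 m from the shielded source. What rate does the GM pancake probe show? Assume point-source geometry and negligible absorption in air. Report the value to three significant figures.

Distance alone: (2.30/5.90)² = 0.1520, so 376 × 0.1520 = 57.15 μGy/h.
Shield: 2.40/1.74 = 1.379 half-value layers → attenuation 2^(−1.379) = 0.3845.
Combined: 57.15 × 0.3845 = 21.97 μGy/h.

22.0 μGy/h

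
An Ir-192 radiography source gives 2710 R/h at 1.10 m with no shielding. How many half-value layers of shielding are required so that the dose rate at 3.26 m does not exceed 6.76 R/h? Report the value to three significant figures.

5.51 half-value layers

At 3.26 m, distance alone gives 2710 × (1.10/3.26)² = 2710 × 0.1139 = 308.7 R/h.
Further attenuation needed: 308.7/6.76 = 45.67.
n = log₂(45.67) = 5.513 half-value layers.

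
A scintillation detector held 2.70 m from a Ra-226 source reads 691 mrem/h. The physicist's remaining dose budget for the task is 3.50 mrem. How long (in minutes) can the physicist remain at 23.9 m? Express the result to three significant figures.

23.8 min

Since intensity falls as 1/r², rate at 23.9 m:
(2.70/23.9)² = 0.01276, so 691 × 0.01276 = 8.817 mrem/h.
Stay time = 3.50 mrem ÷ 8.817 mrem/h = 0.3970 h = 23.82 min.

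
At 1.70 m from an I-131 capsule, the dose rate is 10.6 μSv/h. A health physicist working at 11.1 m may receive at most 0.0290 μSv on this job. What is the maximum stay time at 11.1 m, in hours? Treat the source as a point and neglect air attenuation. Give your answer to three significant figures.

0.117 h

Intensity scales as (d₁/d₂)², so rate at 11.1 m:
(1.70/11.1)² = 0.02346, so 10.6 × 0.02346 = 0.2487 μSv/h.
Stay time = 0.0290 μSv ÷ 0.2487 μSv/h = 0.1166 h.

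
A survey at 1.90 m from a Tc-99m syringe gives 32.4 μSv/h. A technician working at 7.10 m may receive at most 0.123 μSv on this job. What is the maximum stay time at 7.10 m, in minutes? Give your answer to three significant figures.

Since intensity falls as 1/r², rate at 7.10 m:
(1.90/7.10)² = 0.07161, so 32.4 × 0.07161 = 2.320 μSv/h.
Stay time = 0.123 μSv ÷ 2.320 μSv/h = 0.05302 h = 3.181 min.

3.18 min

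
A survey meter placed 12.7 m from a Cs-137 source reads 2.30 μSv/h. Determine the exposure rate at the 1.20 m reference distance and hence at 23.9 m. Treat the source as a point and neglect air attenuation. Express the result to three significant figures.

By the inverse-square law,
At 1.20 m: (12.7/1.20)² = 112.0, so 2.30 × 112.0 = 257.6 μSv/h
At 23.9 m: (1.20/23.9)² = 0.002521, so 257.6 × 0.002521 = 0.6494 μSv/h.

258 μSv/h; 0.649 μSv/h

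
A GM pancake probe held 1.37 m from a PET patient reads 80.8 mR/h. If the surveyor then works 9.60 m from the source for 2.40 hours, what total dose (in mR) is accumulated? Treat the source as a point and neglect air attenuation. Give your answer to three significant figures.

Applying the 1/r² law, rate at 9.60 m:
(1.37/9.60)² = 0.02037, so 80.8 × 0.02037 = 1.646 mR/h.
Dose = rate × time = 1.646 mR/h × 2.400 h = 3.950 mR.

3.95 mR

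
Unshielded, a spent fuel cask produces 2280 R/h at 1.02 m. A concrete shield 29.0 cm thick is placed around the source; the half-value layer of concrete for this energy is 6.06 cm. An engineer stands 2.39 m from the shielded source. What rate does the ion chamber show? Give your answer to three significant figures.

Distance alone: (1.02/2.39)² = 0.1821, so 2280 × 0.1821 = 415.2 R/h.
Shield: 29.0/6.06 = 4.785 half-value layers → attenuation 2^(−4.785) = 0.03627.
Combined: 415.2 × 0.03627 = 15.06 R/h.

15.1 R/h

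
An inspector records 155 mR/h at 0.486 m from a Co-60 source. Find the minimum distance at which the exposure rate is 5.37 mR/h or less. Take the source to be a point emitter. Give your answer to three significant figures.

Using I₁d₁² = I₂d₂², d₂ = d₁·√(I₁/I₂).
I₁/I₂ = 155/5.37 = 28.86, so d₂ = 0.486 × √28.86 = 2.611 m.

2.61 m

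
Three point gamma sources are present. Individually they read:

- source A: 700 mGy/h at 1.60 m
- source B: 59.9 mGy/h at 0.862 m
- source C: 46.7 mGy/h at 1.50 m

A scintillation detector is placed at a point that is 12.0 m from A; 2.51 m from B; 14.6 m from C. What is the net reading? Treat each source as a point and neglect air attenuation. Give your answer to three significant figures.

By superposition, sum each source's inverse-square contribution:
A: 700 × (1.60/12.0)² = 12.44 mGy/h
B: 59.9 × (0.862/2.51)² = 7.065 mGy/h
C: 46.7 × (1.50/14.6)² = 0.4929 mGy/h
Total = 12.44 + 7.065 + 0.4929 = 20.00 mGy/h.

20.0 mGy/h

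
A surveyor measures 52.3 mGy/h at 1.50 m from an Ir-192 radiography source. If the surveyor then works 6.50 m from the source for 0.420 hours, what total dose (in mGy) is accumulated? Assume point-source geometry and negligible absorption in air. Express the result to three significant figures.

1.17 mGy

Using I₁d₁² = I₂d₂², rate at 6.50 m:
(1.50/6.50)² = 0.05325, so 52.3 × 0.05325 = 2.785 mGy/h.
Dose = rate × time = 2.785 mGy/h × 0.4200 h = 1.170 mGy.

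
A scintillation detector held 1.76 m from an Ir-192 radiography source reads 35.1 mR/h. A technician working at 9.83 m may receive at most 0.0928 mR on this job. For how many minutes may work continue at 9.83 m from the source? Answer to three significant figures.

4.95 min

Applying the 1/r² law, rate at 9.83 m:
35.1 × (1.76/9.83)² = 35.1 × 0.03206 = 1.125 mR/h.
Stay time = 0.0928 mR ÷ 1.125 mR/h = 0.08249 h = 4.949 min.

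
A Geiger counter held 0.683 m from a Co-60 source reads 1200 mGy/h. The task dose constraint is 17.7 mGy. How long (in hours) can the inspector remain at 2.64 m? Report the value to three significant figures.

0.220 h

By the inverse-square law, rate at 2.64 m:
1200 × (0.683/2.64)² = 1200 × 0.06693 = 80.32 mGy/h.
Stay time = 17.7 mGy ÷ 80.32 mGy/h = 0.2204 h.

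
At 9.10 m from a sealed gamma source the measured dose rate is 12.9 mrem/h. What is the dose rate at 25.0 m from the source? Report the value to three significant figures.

1.71 mrem/h

Intensity scales as (d₁/d₂)², so scaling from 9.10 m to 25.0 m:
12.9 × (9.10/25.0)² = 12.9 × 0.1325 = 1.709 mrem/h.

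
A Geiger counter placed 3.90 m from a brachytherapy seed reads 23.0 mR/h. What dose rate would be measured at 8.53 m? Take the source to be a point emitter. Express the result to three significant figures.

4.81 mR/h

Since intensity falls as 1/r², scaling from 3.90 m to 8.53 m:
(3.90/8.53)² = 0.2090, so 23.0 × 0.2090 = 4.807 mR/h.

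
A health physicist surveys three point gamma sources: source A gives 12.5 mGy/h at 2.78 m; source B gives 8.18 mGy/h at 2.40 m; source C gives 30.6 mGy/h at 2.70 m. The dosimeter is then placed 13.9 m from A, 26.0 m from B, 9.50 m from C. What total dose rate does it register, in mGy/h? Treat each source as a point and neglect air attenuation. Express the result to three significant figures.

Each source contributes Iᵢ·(dᵢ/rᵢ)²; contributions add.
A: 12.5 × (2.78/13.9)² = 0.5000 mGy/h
B: 8.18 × (2.40/26.0)² = 0.06970 mGy/h
C: 30.6 × (2.70/9.50)² = 2.472 mGy/h
Total = 0.5000 + 0.06970 + 2.472 = 3.042 mGy/h.

3.04 mGy/h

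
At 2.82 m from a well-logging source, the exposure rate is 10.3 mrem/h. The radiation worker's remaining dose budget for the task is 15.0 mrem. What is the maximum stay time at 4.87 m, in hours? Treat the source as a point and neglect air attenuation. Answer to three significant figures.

4.34 h

Since intensity falls as 1/r², rate at 4.87 m:
(2.82/4.87)² = 0.3353, so 10.3 × 0.3353 = 3.454 mrem/h.
Stay time = 15.0 mrem ÷ 3.454 mrem/h = 4.343 h.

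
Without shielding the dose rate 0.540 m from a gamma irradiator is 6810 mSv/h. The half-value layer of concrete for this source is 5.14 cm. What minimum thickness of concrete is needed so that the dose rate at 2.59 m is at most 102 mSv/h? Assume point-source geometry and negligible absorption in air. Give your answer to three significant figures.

7.90 cm

At 2.59 m, distance alone gives (0.540/2.59)² = 0.04347, so 6810 × 0.04347 = 296.0 mSv/h.
Further attenuation needed: 296.0/102 = 2.902.
n = log₂(2.902) = 1.537 half-value layers.
Thickness = 1.537 × 5.14 cm = 7.900 cm.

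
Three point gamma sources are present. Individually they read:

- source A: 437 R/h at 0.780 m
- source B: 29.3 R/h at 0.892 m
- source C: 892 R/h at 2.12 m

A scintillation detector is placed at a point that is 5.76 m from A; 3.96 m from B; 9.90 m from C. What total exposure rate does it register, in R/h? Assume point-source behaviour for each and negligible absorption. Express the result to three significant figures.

By superposition, sum each source's inverse-square contribution:
A: 437 × (0.780/5.76)² = 8.014 R/h
B: 29.3 × (0.892/3.96)² = 1.487 R/h
C: 892 × (2.12/9.90)² = 40.90 R/h
Total = 8.014 + 1.487 + 40.90 = 50.40 R/h.

50.4 R/h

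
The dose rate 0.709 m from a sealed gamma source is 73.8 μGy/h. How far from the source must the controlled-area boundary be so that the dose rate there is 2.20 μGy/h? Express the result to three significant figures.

Since intensity falls as 1/r², d₂ = d₁·√(I₁/I₂).
I₁/I₂ = 73.8/2.20 = 33.55, so d₂ = 0.709 × √33.55 = 4.107 m.

4.11 m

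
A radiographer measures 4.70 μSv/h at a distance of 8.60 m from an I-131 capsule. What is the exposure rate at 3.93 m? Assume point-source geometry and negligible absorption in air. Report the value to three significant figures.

Since intensity falls as 1/r², the rate at 3.93 m is
(8.60/3.93)² = 4.789, so 4.70 × 4.789 = 22.51 μSv/h.

22.5 μSv/h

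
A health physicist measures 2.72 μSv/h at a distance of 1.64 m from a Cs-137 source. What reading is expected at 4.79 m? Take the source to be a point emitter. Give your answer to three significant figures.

Since intensity falls as 1/r², the rate at 4.79 m is
2.72 × (1.64/4.79)² = 2.72 × 0.1172 = 0.3188 μSv/h.

0.319 μSv/h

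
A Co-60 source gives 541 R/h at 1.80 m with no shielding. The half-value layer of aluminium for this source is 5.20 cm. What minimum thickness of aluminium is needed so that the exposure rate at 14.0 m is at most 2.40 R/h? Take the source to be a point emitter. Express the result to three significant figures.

At 14.0 m, distance alone gives (1.80/14.0)² = 0.01653, so 541 × 0.01653 = 8.943 R/h.
Further attenuation needed: 8.943/2.40 = 3.726.
n = log₂(3.726) = 1.898 half-value layers.
Thickness = 1.898 × 5.20 cm = 9.870 cm.

9.87 cm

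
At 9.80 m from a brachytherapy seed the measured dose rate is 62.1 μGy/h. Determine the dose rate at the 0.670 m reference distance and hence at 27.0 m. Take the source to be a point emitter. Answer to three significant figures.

13300 μGy/h; 8.18 μGy/h

Intensity scales as (d₁/d₂)², so
At 0.670 m: (9.80/0.670)² = 213.9, so 62.1 × 213.9 = 13280 μGy/h
At 27.0 m: 13280 × (0.670/27.0)² = 13280 × 0.0006158 = 8.178 μGy/h.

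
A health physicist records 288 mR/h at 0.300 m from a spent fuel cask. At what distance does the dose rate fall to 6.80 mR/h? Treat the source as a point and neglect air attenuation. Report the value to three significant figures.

Applying the 1/r² law, d₂ = d₁·√(I₁/I₂).
I₁/I₂ = 288/6.80 = 42.35, so d₂ = 0.300 × √42.35 = 1.952 m.

1.95 m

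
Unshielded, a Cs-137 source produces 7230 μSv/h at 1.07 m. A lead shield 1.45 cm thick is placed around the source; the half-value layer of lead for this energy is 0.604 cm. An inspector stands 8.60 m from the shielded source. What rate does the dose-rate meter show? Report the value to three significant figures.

Distance alone: (1.07/8.60)² = 0.01548, so 7230 × 0.01548 = 111.9 μSv/h.
Shield: 1.45/0.604 = 2.401 half-value layers → attenuation 2^(−2.401) = 0.1893.
Combined: 111.9 × 0.1893 = 21.18 μSv/h.

21.2 μSv/h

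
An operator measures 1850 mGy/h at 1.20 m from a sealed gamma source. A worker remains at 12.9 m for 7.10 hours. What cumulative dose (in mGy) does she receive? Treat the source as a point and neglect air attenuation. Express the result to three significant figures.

114 mGy

Since intensity falls as 1/r², rate at 12.9 m:
(1.20/12.9)² = 0.008653, so 1850 × 0.008653 = 16.01 mGy/h.
Dose = rate × time = 16.01 mGy/h × 7.100 h = 113.7 mGy.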